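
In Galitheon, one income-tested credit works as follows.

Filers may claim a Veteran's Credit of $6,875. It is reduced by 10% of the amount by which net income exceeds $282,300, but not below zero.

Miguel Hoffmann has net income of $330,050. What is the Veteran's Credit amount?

$2,100

Veteran's Credit: 10% of the $47,750 excess over $282,300 is $4,775; credit = $6,875 − $4,775 = $2,100.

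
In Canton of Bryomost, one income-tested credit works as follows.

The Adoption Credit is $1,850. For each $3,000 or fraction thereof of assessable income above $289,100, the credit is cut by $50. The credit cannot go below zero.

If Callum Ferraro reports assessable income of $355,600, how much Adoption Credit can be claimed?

Adoption Credit: income exceeds $289,100 by $66,500, which is 23 full-or-partial $3,000 increments; reduction = 23 × $50 = $1,150, leaving $700.

$700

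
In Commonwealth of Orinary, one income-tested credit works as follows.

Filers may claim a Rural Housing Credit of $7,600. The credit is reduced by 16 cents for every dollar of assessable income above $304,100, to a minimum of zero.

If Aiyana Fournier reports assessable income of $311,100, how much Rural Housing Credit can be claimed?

Rural Housing Credit: 16% of the $7,000 excess over $304,100 is $1,120; credit = $7,600 − $1,120 = $6,480.

$6,480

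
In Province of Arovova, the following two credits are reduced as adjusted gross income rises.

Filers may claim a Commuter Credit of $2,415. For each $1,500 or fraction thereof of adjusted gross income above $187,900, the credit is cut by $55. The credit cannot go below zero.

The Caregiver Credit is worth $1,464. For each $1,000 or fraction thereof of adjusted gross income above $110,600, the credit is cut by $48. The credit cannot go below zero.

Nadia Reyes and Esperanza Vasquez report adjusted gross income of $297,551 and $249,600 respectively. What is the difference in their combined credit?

Nadia ($297,551): Commuter Credit: income exceeds $187,900 by $109,651 → 74 increments × $55 = $4,070 ≥ base, so the credit is $0. Caregiver Credit: income exceeds $110,600 by $186,951 → 187 increments × $48 = $8,976 ≥ base, so the credit is $0. total $0 + $0 = $0
Esperanza ($249,600): Commuter Credit: income exceeds $187,900 by $61,700, which is 42 full-or-partial $1,500 increments; reduction = 42 × $55 = $2,310, leaving $105. Caregiver Credit: income exceeds $110,600 by $139,000 → 139 increments × $48 = $6,672 ≥ base, so the credit is $0. total $105 + $0 = $105
Difference: |$0 − $105| = $105.

$105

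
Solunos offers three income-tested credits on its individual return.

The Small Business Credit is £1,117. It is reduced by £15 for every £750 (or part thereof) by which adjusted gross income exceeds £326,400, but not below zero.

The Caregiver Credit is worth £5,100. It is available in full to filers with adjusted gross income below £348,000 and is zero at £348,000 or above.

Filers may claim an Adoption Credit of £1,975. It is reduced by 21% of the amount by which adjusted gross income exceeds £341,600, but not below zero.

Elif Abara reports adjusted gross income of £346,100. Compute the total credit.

£6,842

Small Business Credit: income exceeds £326,400 by £19,700, which is 27 full-or-partial £750 increments; reduction = 27 × £15 = £405, leaving £712.
Caregiver Credit: £346,100 is below the £348,000 cutoff, so the full £5,100 applies.
Adoption Credit: 21% of the £4,500 excess over £341,600 is £945; credit = £1,975 − £945 = £1,030.
Total: £712 + £5,100 + £1,030 = £6,842.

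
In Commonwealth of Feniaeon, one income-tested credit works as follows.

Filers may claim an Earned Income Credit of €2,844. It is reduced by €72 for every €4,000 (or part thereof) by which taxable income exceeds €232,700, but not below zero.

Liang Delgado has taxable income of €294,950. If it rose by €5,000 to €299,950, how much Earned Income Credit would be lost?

€72

At €294,950 — income exceeds €232,700 by €62,250, which is 16 full-or-partial €4,000 increments; reduction = 16 × €72 = €1,152, leaving €1,692.
At €299,950 — income exceeds €232,700 by €67,250, which is 17 full-or-partial €4,000 increments; reduction = 17 × €72 = €1,224, leaving €1,620.
Lost: €1,692 − €1,620 = €72.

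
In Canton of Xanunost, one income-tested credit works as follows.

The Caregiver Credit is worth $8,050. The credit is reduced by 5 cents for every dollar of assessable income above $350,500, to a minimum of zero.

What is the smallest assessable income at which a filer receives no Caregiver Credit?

The credit falls by 5% of each dollar above $350,500, so it reaches zero when the excess is $8,050 / 5% = $161,000: income = $350,500 + $161,000 = $511,500.

$511,500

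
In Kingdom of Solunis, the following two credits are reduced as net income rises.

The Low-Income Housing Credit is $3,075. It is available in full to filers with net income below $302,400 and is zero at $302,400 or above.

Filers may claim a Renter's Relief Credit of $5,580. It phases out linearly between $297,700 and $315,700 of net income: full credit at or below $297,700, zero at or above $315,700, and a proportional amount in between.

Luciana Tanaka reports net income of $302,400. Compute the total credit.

$4,123

Low-Income Housing Credit: $302,400 meets or exceeds the $302,400 cutoff, so the credit is $0.
Renter's Relief Credit: $302,400 is $4,700 into a $18,000 phase-out range, leaving 13,300/18,000 of the credit: $5,580 × 13,300/18,000 = $4,123.
Total: $0 + $4,123 = $4,123.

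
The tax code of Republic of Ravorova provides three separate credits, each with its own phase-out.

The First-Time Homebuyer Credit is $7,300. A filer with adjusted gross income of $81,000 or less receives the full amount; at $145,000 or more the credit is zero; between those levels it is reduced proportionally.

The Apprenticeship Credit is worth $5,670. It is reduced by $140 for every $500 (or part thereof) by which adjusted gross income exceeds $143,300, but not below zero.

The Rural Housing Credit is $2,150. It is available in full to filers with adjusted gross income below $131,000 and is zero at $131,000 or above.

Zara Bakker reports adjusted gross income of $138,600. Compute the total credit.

$6,400

First-Time Homebuyer Credit: $138,600 is $57,600 into a $64,000 phase-out range, leaving 6,400/64,000 of the credit: $7,300 × 6,400/64,000 = $730.
Apprenticeship Credit: $138,600 is at or below the $143,300 threshold, so the full $5,670 applies.
Rural Housing Credit: $138,600 meets or exceeds the $131,000 cutoff, so the credit is $0.
Total: $730 + $5,670 + $0 = $6,400.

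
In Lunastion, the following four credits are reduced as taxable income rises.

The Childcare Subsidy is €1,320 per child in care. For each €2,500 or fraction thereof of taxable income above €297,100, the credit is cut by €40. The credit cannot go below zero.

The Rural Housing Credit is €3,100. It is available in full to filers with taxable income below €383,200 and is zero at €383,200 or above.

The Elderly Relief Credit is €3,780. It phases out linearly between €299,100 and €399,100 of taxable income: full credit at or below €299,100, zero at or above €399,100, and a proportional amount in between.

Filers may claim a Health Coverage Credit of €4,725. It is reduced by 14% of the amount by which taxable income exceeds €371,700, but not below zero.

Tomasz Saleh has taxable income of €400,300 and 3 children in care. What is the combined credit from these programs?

€3,001

Childcare Subsidy: base = 3 × €1,320 = €3,960. income exceeds €297,100 by €103,200, which is 42 full-or-partial €2,500 increments; reduction = 42 × €40 = €1,680, leaving €2,280.
Rural Housing Credit: €400,300 meets or exceeds the €383,200 cutoff, so the credit is €0.
Elderly Relief Credit: €400,300 is at or above €399,100, so the credit is €0.
Health Coverage Credit: 14% of the €28,600 excess over €371,700 is €4,004; credit = €4,725 − €4,004 = €721.
Total: €2,280 + €0 + €0 + €721 = €3,001.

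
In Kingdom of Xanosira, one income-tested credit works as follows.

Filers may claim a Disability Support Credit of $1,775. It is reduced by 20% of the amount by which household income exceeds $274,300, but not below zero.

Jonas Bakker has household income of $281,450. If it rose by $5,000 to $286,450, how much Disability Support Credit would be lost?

$345

At $281,450 — 20% of the $7,150 excess over $274,300 is $1,430; credit = $1,775 − $1,430 = $345.
At $286,450 — 20% of the $12,150 excess over $274,300 is $2,430 ≥ base, so the credit is $0.
Lost: $345 − $0 = $345.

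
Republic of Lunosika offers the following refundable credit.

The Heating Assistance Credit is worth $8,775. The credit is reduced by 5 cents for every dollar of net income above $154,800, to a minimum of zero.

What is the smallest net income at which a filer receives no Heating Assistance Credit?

$330,300

The credit falls by 5% of each dollar above $154,800, so it reaches zero when the excess is $8,775 / 5% = $175,500: income = $154,800 + $175,500 = $330,300.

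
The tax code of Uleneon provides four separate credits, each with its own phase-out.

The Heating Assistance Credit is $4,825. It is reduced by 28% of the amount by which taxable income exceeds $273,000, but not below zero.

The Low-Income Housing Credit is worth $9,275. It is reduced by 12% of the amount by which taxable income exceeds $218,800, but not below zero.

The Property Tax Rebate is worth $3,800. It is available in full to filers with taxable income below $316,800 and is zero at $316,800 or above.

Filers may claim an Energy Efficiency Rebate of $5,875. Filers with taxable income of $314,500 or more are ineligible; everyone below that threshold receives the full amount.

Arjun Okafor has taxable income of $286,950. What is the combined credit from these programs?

Heating Assistance Credit: 28% of the $13,950 excess over $273,000 is $3,906; credit = $4,825 − $3,906 = $919.
Low-Income Housing Credit: 12% of the $68,150 excess over $218,800 is $8,178; credit = $9,275 − $8,178 = $1,097.
Property Tax Rebate: $286,950 is below the $316,800 cutoff, so the full $3,800 applies.
Energy Efficiency Rebate: $286,950 is below the $314,500 cutoff, so the full $5,875 applies.
Total: $919 + $1,097 + $3,800 + $5,875 = $11,691.

$11,691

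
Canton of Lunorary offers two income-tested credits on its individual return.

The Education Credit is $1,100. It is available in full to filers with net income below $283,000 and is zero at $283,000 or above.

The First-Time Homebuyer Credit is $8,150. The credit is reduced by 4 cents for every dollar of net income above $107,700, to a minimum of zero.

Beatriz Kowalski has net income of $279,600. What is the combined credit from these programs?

Education Credit: $279,600 is below the $283,000 cutoff, so the full $1,100 applies.
First-Time Homebuyer Credit: 4% of the $171,900 excess over $107,700 is $6,876; credit = $8,150 − $6,876 = $1,274.
Total: $1,100 + $1,274 = $2,374.

$2,374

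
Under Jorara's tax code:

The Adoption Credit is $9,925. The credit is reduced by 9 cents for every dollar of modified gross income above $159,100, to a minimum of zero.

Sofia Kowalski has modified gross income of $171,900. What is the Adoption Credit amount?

Adoption Credit: 9% of the $12,800 excess over $159,100 is $1,152; credit = $9,925 − $1,152 = $8,773.

$8,773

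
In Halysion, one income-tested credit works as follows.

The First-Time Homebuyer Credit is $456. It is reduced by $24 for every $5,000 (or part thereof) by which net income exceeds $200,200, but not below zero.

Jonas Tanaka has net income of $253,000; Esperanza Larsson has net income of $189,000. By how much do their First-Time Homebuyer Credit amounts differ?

Jonas ($253,000): First-Time Homebuyer Credit: income exceeds $200,200 by $52,800, which is 11 full-or-partial $5,000 increments; reduction = 11 × $24 = $264, leaving $192.
Esperanza ($189,000): First-Time Homebuyer Credit: $189,000 is at or below the $200,200 threshold, so the full $456 applies.
Difference: |$192 − $456| = $264.

$264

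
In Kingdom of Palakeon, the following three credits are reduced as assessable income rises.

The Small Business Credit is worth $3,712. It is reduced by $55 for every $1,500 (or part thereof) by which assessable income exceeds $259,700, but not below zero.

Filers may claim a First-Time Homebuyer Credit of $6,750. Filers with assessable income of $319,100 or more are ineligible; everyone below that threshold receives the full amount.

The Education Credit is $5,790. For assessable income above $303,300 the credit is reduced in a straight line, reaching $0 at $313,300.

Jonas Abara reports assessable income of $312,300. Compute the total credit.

$9,061

Small Business Credit: income exceeds $259,700 by $52,600, which is 36 full-or-partial $1,500 increments; reduction = 36 × $55 = $1,980, leaving $1,732.
First-Time Homebuyer Credit: $312,300 is below the $319,100 cutoff, so the full $6,750 applies.
Education Credit: $312,300 is $9,000 into a $10,000 phase-out range, leaving 1,000/10,000 of the credit: $5,790 × 1,000/10,000 = $579.
Total: $1,732 + $6,750 + $579 = $9,061.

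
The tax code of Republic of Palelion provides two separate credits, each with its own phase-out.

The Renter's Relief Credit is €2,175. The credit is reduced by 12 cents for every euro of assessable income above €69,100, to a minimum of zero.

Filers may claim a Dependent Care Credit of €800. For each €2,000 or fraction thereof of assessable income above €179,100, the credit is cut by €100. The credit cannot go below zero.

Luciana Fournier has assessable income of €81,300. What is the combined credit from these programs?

Renter's Relief Credit: 12% of the €12,200 excess over €69,100 is €1,464; credit = €2,175 − €1,464 = €711.
Dependent Care Credit: €81,300 is at or below the €179,100 threshold, so the full €800 applies.
Total: €711 + €800 = €1,511.

€1,511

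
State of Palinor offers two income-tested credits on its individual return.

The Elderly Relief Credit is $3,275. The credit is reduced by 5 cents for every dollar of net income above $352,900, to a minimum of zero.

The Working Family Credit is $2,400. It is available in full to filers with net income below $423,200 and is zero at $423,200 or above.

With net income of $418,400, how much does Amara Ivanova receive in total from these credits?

Elderly Relief Credit: 5% of the $65,500 excess over $352,900 is $3,275 ≥ base, so the credit is $0.
Working Family Credit: $418,400 is below the $423,200 cutoff, so the full $2,400 applies.
Total: $0 + $2,400 = $2,400.

$2,400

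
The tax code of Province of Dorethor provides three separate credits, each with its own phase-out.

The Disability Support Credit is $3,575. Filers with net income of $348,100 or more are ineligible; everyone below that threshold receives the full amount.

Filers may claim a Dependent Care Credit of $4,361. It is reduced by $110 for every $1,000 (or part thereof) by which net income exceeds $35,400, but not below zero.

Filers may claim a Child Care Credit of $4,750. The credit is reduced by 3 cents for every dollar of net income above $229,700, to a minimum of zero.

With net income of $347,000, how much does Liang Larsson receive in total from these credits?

$4,806

Disability Support Credit: $347,000 is below the $348,100 cutoff, so the full $3,575 applies.
Dependent Care Credit: income exceeds $35,400 by $311,600 → 312 increments × $110 = $34,320 ≥ base, so the credit is $0.
Child Care Credit: 3% of the $117,300 excess over $229,700 is $3,519; credit = $4,750 − $3,519 = $1,231.
Total: $3,575 + $0 + $1,231 = $4,806.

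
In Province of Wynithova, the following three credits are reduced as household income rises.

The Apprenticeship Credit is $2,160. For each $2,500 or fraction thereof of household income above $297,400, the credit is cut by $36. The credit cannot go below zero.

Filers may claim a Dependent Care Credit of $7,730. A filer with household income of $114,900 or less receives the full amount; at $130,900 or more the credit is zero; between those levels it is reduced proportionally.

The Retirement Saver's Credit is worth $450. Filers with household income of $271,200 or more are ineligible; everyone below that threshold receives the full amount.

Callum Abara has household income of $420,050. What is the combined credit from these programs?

Apprenticeship Credit: income exceeds $297,400 by $122,650, which is 50 full-or-partial $2,500 increments; reduction = 50 × $36 = $1,800, leaving $360.
Dependent Care Credit: $420,050 is at or above $130,900, so the credit is $0.
Retirement Saver's Credit: $420,050 meets or exceeds the $271,200 cutoff, so the credit is $0.
Total: $360 + $0 + $0 = $360.

$360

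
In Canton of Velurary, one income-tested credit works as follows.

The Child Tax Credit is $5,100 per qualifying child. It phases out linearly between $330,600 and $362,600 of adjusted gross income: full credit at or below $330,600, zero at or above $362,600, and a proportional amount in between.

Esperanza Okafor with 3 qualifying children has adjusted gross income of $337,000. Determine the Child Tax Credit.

$12,240

Child Tax Credit: base = 3 × $5,100 = $15,300. $337,000 is $6,400 into a $32,000 phase-out range, leaving 25,600/32,000 of the credit: $15,300 × 25,600/32,000 = $12,240.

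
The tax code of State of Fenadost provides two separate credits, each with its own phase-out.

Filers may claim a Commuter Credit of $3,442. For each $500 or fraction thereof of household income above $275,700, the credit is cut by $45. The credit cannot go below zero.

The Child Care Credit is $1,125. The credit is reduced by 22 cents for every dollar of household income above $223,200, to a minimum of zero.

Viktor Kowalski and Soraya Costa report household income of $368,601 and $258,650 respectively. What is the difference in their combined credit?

$3,442

Viktor ($368,601): Commuter Credit: income exceeds $275,700 by $92,901 → 186 increments × $45 = $8,370 ≥ base, so the credit is $0. Child Care Credit: 22% of the $145,401 excess over $223,200 is $31,988.22 ≥ base, so the credit is $0. total $0 + $0 = $0
Soraya ($258,650): Commuter Credit: $258,650 is at or below the $275,700 threshold, so the full $3,442 applies. Child Care Credit: 22% of the $35,450 excess over $223,200 is $7,799 ≥ base, so the credit is $0. total $3,442 + $0 = $3,442
Difference: |$0 − $3,442| = $3,442.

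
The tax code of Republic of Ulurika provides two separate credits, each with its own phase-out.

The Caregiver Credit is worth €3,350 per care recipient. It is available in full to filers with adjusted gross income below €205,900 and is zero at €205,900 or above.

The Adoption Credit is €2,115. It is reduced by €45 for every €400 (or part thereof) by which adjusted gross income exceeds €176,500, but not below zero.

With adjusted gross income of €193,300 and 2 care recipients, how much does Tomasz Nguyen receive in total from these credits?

€6,925

Caregiver Credit: base = 2 × €3,350 = €6,700. €193,300 is below the €205,900 cutoff, so the full €6,700 applies.
Adoption Credit: income exceeds €176,500 by €16,800, which is 42 full-or-partial €400 increments; reduction = 42 × €45 = €1,890, leaving €225.
Total: €6,700 + €225 = €6,925.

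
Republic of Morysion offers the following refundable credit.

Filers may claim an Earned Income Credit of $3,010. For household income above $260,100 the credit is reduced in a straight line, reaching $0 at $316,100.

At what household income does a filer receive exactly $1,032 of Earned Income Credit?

$296,900

$1,032 is 1,032/3,010 of the full $3,010, so 1,978/3,010 of the $56,000 range has been used: income = $260,100 + $56,000 × 1,978/3,010 = $296,900.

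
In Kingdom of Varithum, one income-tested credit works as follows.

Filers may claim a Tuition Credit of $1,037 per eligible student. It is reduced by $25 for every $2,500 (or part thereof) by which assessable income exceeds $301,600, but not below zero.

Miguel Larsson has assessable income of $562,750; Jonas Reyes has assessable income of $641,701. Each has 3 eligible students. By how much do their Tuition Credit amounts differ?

$486

Miguel ($562,750): Tuition Credit: base = 3 × $1,037 = $3,111. income exceeds $301,600 by $261,150, which is 105 full-or-partial $2,500 increments; reduction = 105 × $25 = $2,625, leaving $486.
Jonas ($641,701): Tuition Credit: base = 3 × $1,037 = $3,111. income exceeds $301,600 by $340,101 → 137 increments × $25 = $3,425 ≥ base, so the credit is $0.
Difference: |$486 − $0| = $486.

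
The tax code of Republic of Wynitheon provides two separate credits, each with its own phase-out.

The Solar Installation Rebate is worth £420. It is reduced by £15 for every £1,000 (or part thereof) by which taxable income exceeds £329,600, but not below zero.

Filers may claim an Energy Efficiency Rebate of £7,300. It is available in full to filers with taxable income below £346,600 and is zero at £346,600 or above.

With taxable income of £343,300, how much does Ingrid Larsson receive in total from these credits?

£7,510

Solar Installation Rebate: income exceeds £329,600 by £13,700, which is 14 full-or-partial £1,000 increments; reduction = 14 × £15 = £210, leaving £210.
Energy Efficiency Rebate: £343,300 is below the £346,600 cutoff, so the full £7,300 applies.
Total: £210 + £7,300 = £7,510.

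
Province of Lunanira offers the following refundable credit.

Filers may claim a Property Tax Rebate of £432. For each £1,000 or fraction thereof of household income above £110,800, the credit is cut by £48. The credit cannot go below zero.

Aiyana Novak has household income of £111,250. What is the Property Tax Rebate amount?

Property Tax Rebate: income exceeds £110,800 by £450, which is 1 full-or-partial £1,000 increment; reduction = 1 × £48 = £48, leaving £384.

£384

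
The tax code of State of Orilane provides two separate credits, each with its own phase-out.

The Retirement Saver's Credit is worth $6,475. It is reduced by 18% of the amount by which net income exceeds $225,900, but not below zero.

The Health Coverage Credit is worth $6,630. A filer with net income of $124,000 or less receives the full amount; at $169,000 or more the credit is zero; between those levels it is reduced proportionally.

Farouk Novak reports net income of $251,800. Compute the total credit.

$1,813

Retirement Saver's Credit: 18% of the $25,900 excess over $225,900 is $4,662; credit = $6,475 − $4,662 = $1,813.
Health Coverage Credit: $251,800 is at or above $169,000, so the credit is $0.
Total: $1,813 + $0 = $1,813.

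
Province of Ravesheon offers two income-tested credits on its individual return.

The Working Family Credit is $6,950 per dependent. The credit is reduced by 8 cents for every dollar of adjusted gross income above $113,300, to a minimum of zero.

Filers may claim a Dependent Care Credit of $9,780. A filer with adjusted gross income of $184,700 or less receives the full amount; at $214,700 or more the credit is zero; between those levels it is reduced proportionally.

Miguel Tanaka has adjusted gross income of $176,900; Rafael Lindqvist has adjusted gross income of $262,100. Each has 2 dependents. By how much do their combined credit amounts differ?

$16,596

Miguel ($176,900): Working Family Credit: base = 2 × $6,950 = $13,900. 8% of the $63,600 excess over $113,300 is $5,088; credit = $13,900 − $5,088 = $8,812. Dependent Care Credit: $176,900 is at or below the $184,700 threshold, so the full $9,780 applies. total $8,812 + $9,780 = $18,592
Rafael ($262,100): Working Family Credit: base = 2 × $6,950 = $13,900. 8% of the $148,800 excess over $113,300 is $11,904; credit = $13,900 − $11,904 = $1,996. Dependent Care Credit: $262,100 is at or above $214,700, so the credit is $0. total $1,996 + $0 = $1,996
Difference: |$18,592 − $1,996| = $16,596.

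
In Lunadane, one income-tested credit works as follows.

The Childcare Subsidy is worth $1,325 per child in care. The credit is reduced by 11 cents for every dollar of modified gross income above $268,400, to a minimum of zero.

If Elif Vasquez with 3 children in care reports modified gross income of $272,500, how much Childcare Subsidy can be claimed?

$3,524

Childcare Subsidy: base = 3 × $1,325 = $3,975. 11% of the $4,100 excess over $268,400 is $451; credit = $3,975 − $451 = $3,524.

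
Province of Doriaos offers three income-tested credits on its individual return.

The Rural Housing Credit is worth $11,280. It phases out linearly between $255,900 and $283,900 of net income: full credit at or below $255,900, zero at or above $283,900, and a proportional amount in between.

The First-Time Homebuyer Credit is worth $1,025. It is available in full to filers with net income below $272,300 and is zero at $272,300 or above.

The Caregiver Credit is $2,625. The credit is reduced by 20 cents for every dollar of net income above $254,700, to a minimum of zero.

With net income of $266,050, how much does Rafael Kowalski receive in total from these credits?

Rural Housing Credit: $266,050 is $10,150 into a $28,000 phase-out range, leaving 17,850/28,000 of the credit: $11,280 × 17,850/28,000 = $7,191.
First-Time Homebuyer Credit: $266,050 is below the $272,300 cutoff, so the full $1,025 applies.
Caregiver Credit: 20% of the $11,350 excess over $254,700 is $2,270; credit = $2,625 − $2,270 = $355.
Total: $7,191 + $1,025 + $355 = $8,571.

$8,571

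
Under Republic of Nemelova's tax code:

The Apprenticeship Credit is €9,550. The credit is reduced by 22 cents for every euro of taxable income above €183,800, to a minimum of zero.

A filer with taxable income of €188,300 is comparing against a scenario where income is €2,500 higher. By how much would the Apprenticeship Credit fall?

At €188,300 — 22% of the €4,500 excess over €183,800 is €990; credit = €9,550 − €990 = €8,560.
At €190,800 — 22% of the €7,000 excess over €183,800 is €1,540; credit = €9,550 − €1,540 = €8,010.
Lost: €8,560 − €8,010 = €550.

€550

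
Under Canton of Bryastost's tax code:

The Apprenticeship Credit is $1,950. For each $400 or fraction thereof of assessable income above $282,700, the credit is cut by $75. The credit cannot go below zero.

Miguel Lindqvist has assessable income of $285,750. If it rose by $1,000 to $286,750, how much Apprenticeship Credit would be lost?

At $285,750 — income exceeds $282,700 by $3,050, which is 8 full-or-partial $400 increments; reduction = 8 × $75 = $600, leaving $1,350.
At $286,750 — income exceeds $282,700 by $4,050, which is 11 full-or-partial $400 increments; reduction = 11 × $75 = $825, leaving $1,125.
Lost: $1,350 − $1,125 = $225.

$225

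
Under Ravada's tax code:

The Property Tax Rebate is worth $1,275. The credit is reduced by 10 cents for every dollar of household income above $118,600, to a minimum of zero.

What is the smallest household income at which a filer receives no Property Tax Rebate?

$131,350

The credit falls by 10% of each dollar above $118,600, so it reaches zero when the excess is $1,275 / 10% = $12,750: income = $118,600 + $12,750 = $131,350.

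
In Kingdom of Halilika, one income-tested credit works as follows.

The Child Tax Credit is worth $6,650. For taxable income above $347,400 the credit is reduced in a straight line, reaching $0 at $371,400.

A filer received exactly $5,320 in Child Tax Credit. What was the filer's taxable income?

$352,200

$5,320 is 5,320/6,650 of the full $6,650, so 1,330/6,650 of the $24,000 range has been used: income = $347,400 + $24,000 × 1,330/6,650 = $352,200.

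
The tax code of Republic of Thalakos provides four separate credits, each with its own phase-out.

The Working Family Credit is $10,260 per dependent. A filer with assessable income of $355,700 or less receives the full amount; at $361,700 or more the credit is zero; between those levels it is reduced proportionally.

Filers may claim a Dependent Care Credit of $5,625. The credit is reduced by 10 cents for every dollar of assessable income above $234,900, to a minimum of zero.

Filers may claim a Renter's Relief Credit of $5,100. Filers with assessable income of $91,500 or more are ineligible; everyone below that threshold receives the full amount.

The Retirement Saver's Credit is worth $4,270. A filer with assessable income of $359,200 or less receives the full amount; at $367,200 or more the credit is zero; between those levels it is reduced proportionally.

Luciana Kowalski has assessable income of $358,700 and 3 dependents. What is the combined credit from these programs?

$19,660

Working Family Credit: base = 3 × $10,260 = $30,780. $358,700 is $3,000 into a $6,000 phase-out range, leaving 3,000/6,000 of the credit: $30,780 × 3,000/6,000 = $15,390.
Dependent Care Credit: 10% of the $123,800 excess over $234,900 is $12,380 ≥ base, so the credit is $0.
Renter's Relief Credit: $358,700 meets or exceeds the $91,500 cutoff, so the credit is $0.
Retirement Saver's Credit: $358,700 is at or below the $359,200 threshold, so the full $4,270 applies.
Total: $15,390 + $0 + $0 + $4,270 = $19,660.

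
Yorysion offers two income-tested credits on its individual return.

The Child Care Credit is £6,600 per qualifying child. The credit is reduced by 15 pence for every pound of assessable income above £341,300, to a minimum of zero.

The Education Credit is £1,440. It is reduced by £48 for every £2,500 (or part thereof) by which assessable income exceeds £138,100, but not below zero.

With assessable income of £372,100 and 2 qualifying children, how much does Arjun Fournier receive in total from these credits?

£8,580

Child Care Credit: base = 2 × £6,600 = £13,200. 15% of the £30,800 excess over £341,300 is £4,620; credit = £13,200 − £4,620 = £8,580.
Education Credit: income exceeds £138,100 by £234,000 → 94 increments × £48 = £4,512 ≥ base, so the credit is £0.
Total: £8,580 + £0 = £8,580.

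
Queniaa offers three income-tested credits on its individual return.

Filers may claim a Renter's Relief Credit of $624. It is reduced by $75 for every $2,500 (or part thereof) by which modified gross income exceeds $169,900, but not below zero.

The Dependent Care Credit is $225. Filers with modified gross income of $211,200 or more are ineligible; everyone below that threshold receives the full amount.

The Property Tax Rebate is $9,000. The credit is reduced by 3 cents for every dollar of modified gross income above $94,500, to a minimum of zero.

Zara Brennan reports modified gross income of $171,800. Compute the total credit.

$7,455

Renter's Relief Credit: income exceeds $169,900 by $1,900, which is 1 full-or-partial $2,500 increment; reduction = 1 × $75 = $75, leaving $549.
Dependent Care Credit: $171,800 is below the $211,200 cutoff, so the full $225 applies.
Property Tax Rebate: 3% of the $77,300 excess over $94,500 is $2,319; credit = $9,000 − $2,319 = $6,681.
Total: $549 + $225 + $6,681 = $7,455.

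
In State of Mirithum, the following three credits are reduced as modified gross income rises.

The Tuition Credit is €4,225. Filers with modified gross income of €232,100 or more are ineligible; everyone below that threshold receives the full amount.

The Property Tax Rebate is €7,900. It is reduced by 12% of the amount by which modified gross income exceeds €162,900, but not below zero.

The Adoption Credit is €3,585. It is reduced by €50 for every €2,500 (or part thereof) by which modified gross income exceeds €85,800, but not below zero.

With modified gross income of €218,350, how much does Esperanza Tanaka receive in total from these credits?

€6,356

Tuition Credit: €218,350 is below the €232,100 cutoff, so the full €4,225 applies.
Property Tax Rebate: 12% of the €55,450 excess over €162,900 is €6,654; credit = €7,900 − €6,654 = €1,246.
Adoption Credit: income exceeds €85,800 by €132,550, which is 54 full-or-partial €2,500 increments; reduction = 54 × €50 = €2,700, leaving €885.
Total: €4,225 + €1,246 + €885 = €6,356.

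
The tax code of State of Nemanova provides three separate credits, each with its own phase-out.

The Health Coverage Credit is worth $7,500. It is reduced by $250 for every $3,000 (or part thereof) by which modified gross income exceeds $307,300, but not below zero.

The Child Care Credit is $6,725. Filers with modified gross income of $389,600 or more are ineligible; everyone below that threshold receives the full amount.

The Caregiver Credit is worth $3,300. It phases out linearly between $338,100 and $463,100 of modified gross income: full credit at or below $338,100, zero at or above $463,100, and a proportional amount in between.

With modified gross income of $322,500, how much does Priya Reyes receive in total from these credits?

$16,025

Health Coverage Credit: income exceeds $307,300 by $15,200, which is 6 full-or-partial $3,000 increments; reduction = 6 × $250 = $1,500, leaving $6,000.
Child Care Credit: $322,500 is below the $389,600 cutoff, so the full $6,725 applies.
Caregiver Credit: $322,500 is at or below the $338,100 threshold, so the full $3,300 applies.
Total: $6,000 + $6,725 + $3,300 = $16,025.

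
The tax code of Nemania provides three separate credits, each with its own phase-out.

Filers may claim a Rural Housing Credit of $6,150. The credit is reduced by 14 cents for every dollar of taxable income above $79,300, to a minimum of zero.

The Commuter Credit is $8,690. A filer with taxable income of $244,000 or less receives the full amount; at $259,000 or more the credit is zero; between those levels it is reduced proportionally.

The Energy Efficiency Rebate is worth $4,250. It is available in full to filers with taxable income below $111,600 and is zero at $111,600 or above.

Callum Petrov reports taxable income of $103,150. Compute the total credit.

$15,751

Rural Housing Credit: 14% of the $23,850 excess over $79,300 is $3,339; credit = $6,150 − $3,339 = $2,811.
Commuter Credit: $103,150 is at or below the $244,000 threshold, so the full $8,690 applies.
Energy Efficiency Rebate: $103,150 is below the $111,600 cutoff, so the full $4,250 applies.
Total: $2,811 + $8,690 + $4,250 = $15,751.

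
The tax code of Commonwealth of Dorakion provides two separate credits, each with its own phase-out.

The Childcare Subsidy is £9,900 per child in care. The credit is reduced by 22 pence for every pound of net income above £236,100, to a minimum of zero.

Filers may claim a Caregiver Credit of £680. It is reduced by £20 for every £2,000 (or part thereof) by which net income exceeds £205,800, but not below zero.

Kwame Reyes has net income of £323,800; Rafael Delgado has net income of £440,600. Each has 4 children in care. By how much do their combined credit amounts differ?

Kwame (£323,800): Childcare Subsidy: base = 4 × £9,900 = £39,600. 22% of the £87,700 excess over £236,100 is £19,294; credit = £39,600 − £19,294 = £20,306. Caregiver Credit: income exceeds £205,800 by £118,000 → 59 increments × £20 = £1,180 ≥ base, so the credit is £0. total £20,306 + £0 = £20,306
Rafael (£440,600): Childcare Subsidy: base = 4 × £9,900 = £39,600. 22% of the £204,500 excess over £236,100 is £44,990 ≥ base, so the credit is £0. Caregiver Credit: income exceeds £205,800 by £234,800 → 118 increments × £20 = £2,360 ≥ base, so the credit is £0. total £0 + £0 = £0
Difference: |£20,306 − £0| = £20,306.

£20,306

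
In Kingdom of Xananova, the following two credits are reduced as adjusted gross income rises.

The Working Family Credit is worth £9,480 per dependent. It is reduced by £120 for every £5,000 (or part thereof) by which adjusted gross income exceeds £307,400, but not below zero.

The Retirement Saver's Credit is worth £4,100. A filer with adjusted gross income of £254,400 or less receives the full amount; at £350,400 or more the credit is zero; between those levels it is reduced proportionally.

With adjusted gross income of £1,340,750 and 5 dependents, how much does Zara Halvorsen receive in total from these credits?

Working Family Credit: base = 5 × £9,480 = £47,400. income exceeds £307,400 by £1,033,350, which is 207 full-or-partial £5,000 increments; reduction = 207 × £120 = £24,840, leaving £22,560.
Retirement Saver's Credit: £1,340,750 is at or above £350,400, so the credit is £0.
Total: £22,560 + £0 = £22,560.

£22,560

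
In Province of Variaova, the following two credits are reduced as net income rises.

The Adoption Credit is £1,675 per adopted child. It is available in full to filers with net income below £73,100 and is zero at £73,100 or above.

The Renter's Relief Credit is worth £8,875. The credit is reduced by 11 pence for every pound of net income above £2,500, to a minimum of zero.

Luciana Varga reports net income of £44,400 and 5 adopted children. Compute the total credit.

Adoption Credit: base = 5 × £1,675 = £8,375. £44,400 is below the £73,100 cutoff, so the full £8,375 applies.
Renter's Relief Credit: 11% of the £41,900 excess over £2,500 is £4,609; credit = £8,875 − £4,609 = £4,266.
Total: £8,375 + £4,266 = £12,641.

£12,641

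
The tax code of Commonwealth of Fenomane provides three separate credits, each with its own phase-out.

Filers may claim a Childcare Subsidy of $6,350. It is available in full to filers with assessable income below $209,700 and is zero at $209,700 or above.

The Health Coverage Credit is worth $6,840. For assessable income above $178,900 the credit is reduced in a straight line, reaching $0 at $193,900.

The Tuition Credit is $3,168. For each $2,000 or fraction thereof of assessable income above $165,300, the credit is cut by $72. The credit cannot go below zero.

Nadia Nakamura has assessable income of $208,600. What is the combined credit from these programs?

Childcare Subsidy: $208,600 is below the $209,700 cutoff, so the full $6,350 applies.
Health Coverage Credit: $208,600 is at or above $193,900, so the credit is $0.
Tuition Credit: income exceeds $165,300 by $43,300, which is 22 full-or-partial $2,000 increments; reduction = 22 × $72 = $1,584, leaving $1,584.
Total: $6,350 + $0 + $1,584 = $7,934.

$7,934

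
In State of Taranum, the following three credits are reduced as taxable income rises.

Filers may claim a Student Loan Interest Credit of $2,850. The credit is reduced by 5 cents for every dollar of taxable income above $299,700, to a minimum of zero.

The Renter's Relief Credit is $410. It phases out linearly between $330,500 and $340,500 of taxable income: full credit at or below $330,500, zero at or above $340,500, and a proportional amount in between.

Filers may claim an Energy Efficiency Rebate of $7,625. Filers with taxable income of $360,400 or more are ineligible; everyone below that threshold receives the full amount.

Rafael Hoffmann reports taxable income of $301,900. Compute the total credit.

Student Loan Interest Credit: 5% of the $2,200 excess over $299,700 is $110; credit = $2,850 − $110 = $2,740.
Renter's Relief Credit: $301,900 is at or below the $330,500 threshold, so the full $410 applies.
Energy Efficiency Rebate: $301,900 is below the $360,400 cutoff, so the full $7,625 applies.
Total: $2,740 + $410 + $7,625 = $10,775.

$10,775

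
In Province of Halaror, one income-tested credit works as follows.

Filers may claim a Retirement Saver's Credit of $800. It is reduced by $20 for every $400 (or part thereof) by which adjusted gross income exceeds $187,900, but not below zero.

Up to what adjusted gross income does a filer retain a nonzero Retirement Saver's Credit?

$203,500

After 39 increments the reduction is 39 × $20 = $780, leaving $20; one more increment wipes it out. Increment 39 ends at excess 39 × $400 = $15,600, so the highest qualifying income is $187,900 + $15,600 = $203,500.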